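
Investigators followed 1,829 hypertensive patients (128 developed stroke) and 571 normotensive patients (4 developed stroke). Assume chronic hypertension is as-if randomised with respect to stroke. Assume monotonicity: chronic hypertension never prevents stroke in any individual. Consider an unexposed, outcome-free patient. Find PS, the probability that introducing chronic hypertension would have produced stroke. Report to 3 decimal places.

PS ≈ 0.063

p₁ = P(outcome | exposed) = 128/1829 = 0.069984
p₀ = P(outcome | unexposed) = 4/571 = 0.0070053
Under exogeneity and monotonicity, PS = (p₁ − p₀) / (1 − p₀).
PS = (0.069984 − 0.0070053) / (1 − 0.0070053) = 0.062978 / 0.99299 ≈ 0.0634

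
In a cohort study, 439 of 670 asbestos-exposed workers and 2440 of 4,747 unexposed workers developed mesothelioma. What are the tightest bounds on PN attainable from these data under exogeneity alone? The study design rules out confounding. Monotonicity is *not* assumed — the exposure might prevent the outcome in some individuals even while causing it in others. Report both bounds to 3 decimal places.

p₁ = P(outcome | exposed) = 439/670 = 0.65522
p₀ = P(outcome | unexposed) = 2440/4747 = 0.51401
Under exogeneity alone the bounds on PN are max{0,(p₁−p₀)/p₁} ≤ PN ≤ min{1,(1−p₀)/p₁}.
  lower = (p₁ − p₀)/p₁ = 0.14122 / 0.65522 ≈ 0.2155
  upper = min{1, (1 − p₀)/p₁} = 0.48599 / 0.65522 ≈ 0.7417

0.216 ≤ PN ≤ 0.742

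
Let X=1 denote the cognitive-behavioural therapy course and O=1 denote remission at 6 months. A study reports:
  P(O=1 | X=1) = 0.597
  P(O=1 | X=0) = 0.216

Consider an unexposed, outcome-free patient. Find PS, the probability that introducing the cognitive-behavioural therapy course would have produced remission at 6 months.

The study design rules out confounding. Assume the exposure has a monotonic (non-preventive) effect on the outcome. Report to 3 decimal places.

Let p₁ = 0.597, p₀ = 0.216.
Under exogeneity and monotonicity, PS = (p₁ − p₀) / (1 − p₀).
PS = (0.597 − 0.216) / (1 − 0.216) = 0.381 / 0.784 ≈ 0.4860

PS ≈ 0.486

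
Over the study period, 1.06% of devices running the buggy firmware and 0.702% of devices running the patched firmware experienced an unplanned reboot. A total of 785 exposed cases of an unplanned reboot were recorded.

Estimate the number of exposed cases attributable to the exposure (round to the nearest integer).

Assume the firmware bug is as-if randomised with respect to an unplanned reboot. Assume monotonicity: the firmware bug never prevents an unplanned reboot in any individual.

p₁ = 0.0106, p₀ = 0.00702.
PN = (p₁ − p₀)/p₁ = (0.0106 − 0.00702) / 0.0106 ≈ 0.33774.
Attributable cases ≈ PN × (exposed cases) = 0.33774 × 785 ≈ 265.12.

about 265 cases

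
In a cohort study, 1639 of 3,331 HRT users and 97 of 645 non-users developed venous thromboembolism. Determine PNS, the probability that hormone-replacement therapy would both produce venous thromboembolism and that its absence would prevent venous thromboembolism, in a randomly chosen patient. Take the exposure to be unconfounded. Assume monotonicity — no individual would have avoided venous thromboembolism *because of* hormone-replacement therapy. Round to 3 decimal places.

p₁ = P(outcome | exposed) = 1639/3331 = 0.49204
p₀ = P(outcome | unexposed) = 97/645 = 0.15039
Under exogeneity and monotonicity, PNS = p₁ − p₀.
PNS = 0.49204 − 0.15039 = 0.34166

PNS ≈ 0.342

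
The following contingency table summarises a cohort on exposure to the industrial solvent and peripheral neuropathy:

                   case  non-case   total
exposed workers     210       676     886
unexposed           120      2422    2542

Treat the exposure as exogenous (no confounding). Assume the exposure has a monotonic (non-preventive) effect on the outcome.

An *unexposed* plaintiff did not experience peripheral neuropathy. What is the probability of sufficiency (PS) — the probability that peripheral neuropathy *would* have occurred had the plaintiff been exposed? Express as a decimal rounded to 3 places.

p₁ = P(outcome | exposed) = 210/886 = 0.23702
p₀ = P(outcome | unexposed) = 120/2542 = 0.047207
Under exogeneity and monotonicity, PS = (p₁ − p₀)/(1 − p₀).
PS = (0.23702 − 0.047207) / 0.95279 ≈ 0.1992

PS ≈ 0.199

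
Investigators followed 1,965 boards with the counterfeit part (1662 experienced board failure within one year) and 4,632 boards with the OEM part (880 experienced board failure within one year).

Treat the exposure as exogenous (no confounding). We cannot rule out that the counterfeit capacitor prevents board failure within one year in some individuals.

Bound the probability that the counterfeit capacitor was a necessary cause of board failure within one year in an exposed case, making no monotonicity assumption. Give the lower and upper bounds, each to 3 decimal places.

p₁ = P(outcome | exposed) = 1662/1965 = 0.8458
p₀ = P(outcome | unexposed) = 880/4632 = 0.18998
Under exogeneity alone the bounds on PN are max{0,(p₁−p₀)/p₁} ≤ PN ≤ min{1,(1−p₀)/p₁}.
  lower = (p₁ − p₀)/p₁ = 0.65582 / 0.8458 ≈ 0.7754
  upper = min{1, (1 − p₀)/p₁} = 0.81002 / 0.8458 ≈ 0.9577

0.775 ≤ PN ≤ 0.958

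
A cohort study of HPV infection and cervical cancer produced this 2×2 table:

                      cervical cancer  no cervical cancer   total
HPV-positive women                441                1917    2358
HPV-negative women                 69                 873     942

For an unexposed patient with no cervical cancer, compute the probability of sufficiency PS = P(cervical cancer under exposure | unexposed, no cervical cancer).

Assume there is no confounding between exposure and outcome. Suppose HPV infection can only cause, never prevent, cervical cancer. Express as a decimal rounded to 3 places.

p₁ = P(outcome | exposed) = 441/2358 = 0.18702
p₀ = P(outcome | unexposed) = 69/942 = 0.073248
Under exogeneity and monotonicity, PS = (p₁ − p₀)/(1 − p₀).
PS = (0.18702 − 0.073248) / 0.92675 ≈ 0.1228

PS ≈ 0.123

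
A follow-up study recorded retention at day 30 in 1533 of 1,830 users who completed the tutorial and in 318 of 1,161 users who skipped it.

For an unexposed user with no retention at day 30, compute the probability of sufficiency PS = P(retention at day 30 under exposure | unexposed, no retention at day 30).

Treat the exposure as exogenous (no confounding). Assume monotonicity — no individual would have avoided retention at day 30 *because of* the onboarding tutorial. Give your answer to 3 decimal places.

PS ≈ 0.776

p₁ = P(outcome | exposed) = 1533/1830 = 0.8377
p₀ = P(outcome | unexposed) = 318/1161 = 0.2739
Under exogeneity and monotonicity, PS = (p₁ − p₀) / (1 − p₀).
PS = (0.8377 − 0.2739) / (1 − 0.2739) = 0.5638 / 0.7261 ≈ 0.7765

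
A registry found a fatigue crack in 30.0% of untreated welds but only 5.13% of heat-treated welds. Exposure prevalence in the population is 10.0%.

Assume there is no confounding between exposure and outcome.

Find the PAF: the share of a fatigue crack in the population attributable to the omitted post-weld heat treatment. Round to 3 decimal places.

PAF ≈ 0.327

p₁ = 0.3, p₀ = 0.0513.
Overall risk P(Y=1) = π·p₁ + (1−π)·p₀ = 0.1×0.3 + 0.9×0.0513 = 0.07617.
Under exogeneity, PAF = [P(Y=1) − p₀] / P(Y=1).
PAF = (0.07617 − 0.0513) / 0.07617 ≈ 0.3265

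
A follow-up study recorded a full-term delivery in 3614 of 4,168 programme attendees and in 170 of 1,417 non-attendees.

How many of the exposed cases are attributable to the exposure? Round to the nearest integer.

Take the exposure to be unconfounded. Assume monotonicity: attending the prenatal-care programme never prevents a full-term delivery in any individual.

p₁ = P(outcome | exposed) = 3614/4168 = 0.86708
p₀ = P(outcome | unexposed) = 170/1417 = 0.11997
PN = (p₁ − p₀)/p₁ = (0.86708 − 0.11997) / 0.86708 ≈ 0.86164.
Attributable cases ≈ PN × (exposed cases) = 0.86164 × 3614 ≈ 3113.96.

about 3114 cases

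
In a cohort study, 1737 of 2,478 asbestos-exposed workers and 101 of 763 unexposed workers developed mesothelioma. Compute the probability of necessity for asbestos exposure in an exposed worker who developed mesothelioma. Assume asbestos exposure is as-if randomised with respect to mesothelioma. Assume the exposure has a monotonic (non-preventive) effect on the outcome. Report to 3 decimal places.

p₁ = P(outcome | exposed) = 1737/2478 = 0.70097
p₀ = P(outcome | unexposed) = 101/763 = 0.13237
Under exogeneity and monotonicity, PN = (p₁ − p₀) / p₁.
PN = (0.70097 − 0.13237) / 0.70097 = 0.5686 / 0.70097 ≈ 0.8112

PN ≈ 0.811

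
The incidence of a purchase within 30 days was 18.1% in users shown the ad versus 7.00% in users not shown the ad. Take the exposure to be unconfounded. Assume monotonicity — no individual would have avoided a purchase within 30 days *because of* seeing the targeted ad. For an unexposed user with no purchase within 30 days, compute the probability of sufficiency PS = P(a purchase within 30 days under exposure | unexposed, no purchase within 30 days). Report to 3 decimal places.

p₁ = 0.181, p₀ = 0.07.
Under exogeneity and monotonicity, PS = (p₁ − p₀) / (1 − p₀).
PS = (0.181 − 0.07) / (1 − 0.07) = 0.111 / 0.93 ≈ 0.1194

PS ≈ 0.119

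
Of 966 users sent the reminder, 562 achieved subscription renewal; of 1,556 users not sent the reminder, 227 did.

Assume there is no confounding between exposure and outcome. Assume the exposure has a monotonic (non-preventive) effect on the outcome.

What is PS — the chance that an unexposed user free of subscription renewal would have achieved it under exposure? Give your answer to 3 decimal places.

PS ≈ 0.510

p₁ = P(outcome | exposed) = 562/966 = 0.58178
p₀ = P(outcome | unexposed) = 227/1556 = 0.14589
Under exogeneity and monotonicity, PS = (p₁ − p₀) / (1 − p₀).
PS = (0.58178 − 0.14589) / (1 − 0.14589) = 0.43589 / 0.85411 ≈ 0.5103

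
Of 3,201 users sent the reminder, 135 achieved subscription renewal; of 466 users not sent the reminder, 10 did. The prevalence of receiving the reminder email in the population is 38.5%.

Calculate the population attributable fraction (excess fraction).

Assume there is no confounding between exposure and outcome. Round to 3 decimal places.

PAF ≈ 0.271

p₁ = P(outcome | exposed) = 135/3201 = 0.042174
p₀ = P(outcome | unexposed) = 10/466 = 0.021459
Overall risk P(Y=1) = π·p₁ + (1−π)·p₀ = 0.385×0.042174 + 0.615×0.021459 = 0.029435.
Under exogeneity, PAF = [P(Y=1) − p₀] / P(Y=1).
PAF = (0.029435 − 0.021459) / 0.029435 ≈ 0.2710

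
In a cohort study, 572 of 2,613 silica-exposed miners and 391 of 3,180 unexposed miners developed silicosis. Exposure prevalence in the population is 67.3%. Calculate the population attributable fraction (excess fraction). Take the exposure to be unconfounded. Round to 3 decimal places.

p₁ = P(outcome | exposed) = 572/2613 = 0.21891
p₀ = P(outcome | unexposed) = 391/3180 = 0.12296
Overall risk P(Y=1) = π·p₁ + (1−π)·p₀ = 0.673×0.21891 + 0.327×0.12296 = 0.18753.
Under exogeneity, PAF = [P(Y=1) − p₀] / P(Y=1).
PAF = (0.18753 − 0.12296) / 0.18753 ≈ 0.3443

PAF ≈ 0.344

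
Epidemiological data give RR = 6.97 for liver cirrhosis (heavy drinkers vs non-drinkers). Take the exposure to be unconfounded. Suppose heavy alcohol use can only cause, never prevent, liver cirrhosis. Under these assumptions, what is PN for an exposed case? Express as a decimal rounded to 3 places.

Under exogeneity and monotonicity, PN = (RR − 1) / RR = 1 − 1/RR.
PN = (6.97 − 1) / 6.97 = 5.97 / 6.97 ≈ 0.8565

PN ≈ 0.857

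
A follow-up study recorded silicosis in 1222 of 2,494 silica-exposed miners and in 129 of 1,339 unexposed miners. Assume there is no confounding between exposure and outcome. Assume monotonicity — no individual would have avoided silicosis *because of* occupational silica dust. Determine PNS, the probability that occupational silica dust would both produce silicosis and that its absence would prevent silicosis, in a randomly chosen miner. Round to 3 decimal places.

PNS ≈ 0.394

p₁ = P(outcome | exposed) = 1222/2494 = 0.48998
p₀ = P(outcome | unexposed) = 129/1339 = 0.096341
Under exogeneity and monotonicity, PNS = p₁ − p₀.
PNS = 0.48998 − 0.096341 = 0.39364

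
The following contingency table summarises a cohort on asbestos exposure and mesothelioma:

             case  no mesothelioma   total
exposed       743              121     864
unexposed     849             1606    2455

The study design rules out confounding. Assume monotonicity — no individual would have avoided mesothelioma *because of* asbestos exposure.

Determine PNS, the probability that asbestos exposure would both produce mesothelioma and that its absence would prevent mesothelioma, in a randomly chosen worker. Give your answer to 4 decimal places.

p₁ = P(outcome | exposed) = 743/864 = 0.85995
p₀ = P(outcome | unexposed) = 849/2455 = 0.34582
Under exogeneity and monotonicity, PNS = p₁ − p₀.
PNS = 0.85995 − 0.34582 = 0.51413

PNS ≈ 0.5141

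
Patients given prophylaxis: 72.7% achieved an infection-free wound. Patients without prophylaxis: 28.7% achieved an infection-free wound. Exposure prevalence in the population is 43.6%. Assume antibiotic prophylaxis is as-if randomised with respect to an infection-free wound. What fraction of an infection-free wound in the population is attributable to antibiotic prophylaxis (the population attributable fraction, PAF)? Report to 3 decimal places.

PAF ≈ 0.401

p₁ = 0.727, p₀ = 0.287.
Overall risk P(Y=1) = π·p₁ + (1−π)·p₀ = 0.436×0.727 + 0.564×0.287 = 0.47884.
Under exogeneity, PAF = [P(Y=1) − p₀] / P(Y=1).
PAF = (0.47884 − 0.287) / 0.47884 ≈ 0.4006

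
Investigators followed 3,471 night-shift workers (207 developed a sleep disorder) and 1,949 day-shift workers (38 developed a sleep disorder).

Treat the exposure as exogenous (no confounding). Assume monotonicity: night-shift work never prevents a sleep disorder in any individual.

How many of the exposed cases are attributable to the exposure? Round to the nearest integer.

about 139 cases

p₁ = P(outcome | exposed) = 207/3471 = 0.059637
p₀ = P(outcome | unexposed) = 38/1949 = 0.019497
PN = (p₁ − p₀)/p₁ = (0.059637 − 0.019497) / 0.059637 ≈ 0.67307.
Attributable cases ≈ PN × (exposed cases) = 0.67307 × 207 ≈ 139.33.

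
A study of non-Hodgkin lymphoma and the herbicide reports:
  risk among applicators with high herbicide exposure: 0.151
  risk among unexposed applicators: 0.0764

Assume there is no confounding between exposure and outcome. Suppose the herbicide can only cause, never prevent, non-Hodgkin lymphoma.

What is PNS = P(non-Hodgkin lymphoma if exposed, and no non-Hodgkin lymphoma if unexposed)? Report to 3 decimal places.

Let p₁ = 0.151, p₀ = 0.0764.
Under exogeneity and monotonicity, PNS = p₁ − p₀.
PNS = 0.151 − 0.0764 = 0.0746

PNS ≈ 0.075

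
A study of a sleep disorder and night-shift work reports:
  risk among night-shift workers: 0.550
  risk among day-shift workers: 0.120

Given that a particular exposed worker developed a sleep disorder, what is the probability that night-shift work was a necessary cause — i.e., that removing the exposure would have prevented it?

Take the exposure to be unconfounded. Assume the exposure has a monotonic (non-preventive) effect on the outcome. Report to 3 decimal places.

Let p₁ = 0.55, p₀ = 0.12.
Under exogeneity and monotonicity, PN = (p₁ − p₀) / p₁.
PN = (0.55 − 0.12) / 0.55 = 0.43 / 0.55 ≈ 0.7818

PN ≈ 0.782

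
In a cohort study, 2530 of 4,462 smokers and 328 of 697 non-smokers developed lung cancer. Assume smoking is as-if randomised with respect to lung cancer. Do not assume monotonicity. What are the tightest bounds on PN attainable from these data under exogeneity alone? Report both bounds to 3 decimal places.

0.170 ≤ PN ≤ 0.934

p₁ = P(outcome | exposed) = 2530/4462 = 0.56701
p₀ = P(outcome | unexposed) = 328/697 = 0.47059
Under exogeneity alone the bounds on PN are max{0,(p₁−p₀)/p₁} ≤ PN ≤ min{1,(1−p₀)/p₁}.
  lower = (p₁ − p₀)/p₁ = 0.096422 / 0.56701 ≈ 0.1701
  upper = min{1, (1 − p₀)/p₁} = 0.52941 / 0.56701 ≈ 0.9337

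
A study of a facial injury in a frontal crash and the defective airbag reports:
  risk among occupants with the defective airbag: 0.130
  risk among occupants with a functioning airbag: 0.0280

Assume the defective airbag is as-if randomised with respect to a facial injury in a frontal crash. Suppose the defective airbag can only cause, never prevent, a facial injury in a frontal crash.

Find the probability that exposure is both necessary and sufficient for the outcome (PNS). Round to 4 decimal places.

Let p₁ = 0.13, p₀ = 0.028.
Under exogeneity and monotonicity, PNS = p₁ − p₀.
PNS = 0.13 − 0.028 = 0.102

PNS ≈ 0.1020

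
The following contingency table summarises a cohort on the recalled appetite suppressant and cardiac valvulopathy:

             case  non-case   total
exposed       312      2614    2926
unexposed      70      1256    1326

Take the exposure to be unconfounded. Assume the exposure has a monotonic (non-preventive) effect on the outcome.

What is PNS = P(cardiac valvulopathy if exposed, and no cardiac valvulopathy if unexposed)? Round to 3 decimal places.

p₁ = P(outcome | exposed) = 312/2926 = 0.10663
p₀ = P(outcome | unexposed) = 70/1326 = 0.05279
Under exogeneity and monotonicity, PNS = p₁ − p₀.
PNS = 0.10663 − 0.05279 = 0.05384

PNS ≈ 0.054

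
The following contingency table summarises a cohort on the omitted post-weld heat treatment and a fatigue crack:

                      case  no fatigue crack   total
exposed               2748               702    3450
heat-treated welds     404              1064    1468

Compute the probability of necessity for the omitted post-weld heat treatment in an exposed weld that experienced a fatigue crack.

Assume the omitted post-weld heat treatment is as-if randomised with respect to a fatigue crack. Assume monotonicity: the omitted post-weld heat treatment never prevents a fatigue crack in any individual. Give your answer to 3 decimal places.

PN ≈ 0.654

p₁ = P(outcome | exposed) = 2748/3450 = 0.79652
p₀ = P(outcome | unexposed) = 404/1468 = 0.2752
Under exogeneity and monotonicity, PN = (p₁ − p₀)/p₁.
PN = (0.79652 − 0.2752) / 0.79652 ≈ 0.6545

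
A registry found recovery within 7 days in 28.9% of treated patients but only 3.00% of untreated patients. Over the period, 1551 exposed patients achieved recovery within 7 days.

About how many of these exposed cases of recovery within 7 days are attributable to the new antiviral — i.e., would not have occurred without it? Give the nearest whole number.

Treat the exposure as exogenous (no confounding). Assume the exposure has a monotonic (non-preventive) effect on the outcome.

about 1390 cases

p₁ = 0.289, p₀ = 0.03.
PN = (p₁ − p₀)/p₁ = (0.289 − 0.03) / 0.289 ≈ 0.89619.
Attributable cases ≈ PN × (exposed cases) = 0.89619 × 1551 ≈ 1390.00.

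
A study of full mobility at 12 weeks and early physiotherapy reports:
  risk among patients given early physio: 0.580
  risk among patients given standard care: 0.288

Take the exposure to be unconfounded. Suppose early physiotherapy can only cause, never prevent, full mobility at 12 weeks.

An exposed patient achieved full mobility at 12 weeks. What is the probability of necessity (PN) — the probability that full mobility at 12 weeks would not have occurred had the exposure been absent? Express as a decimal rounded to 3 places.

PN ≈ 0.503

Let p₁ = 0.58, p₀ = 0.288.
Under exogeneity and monotonicity, PN = (p₁ − p₀) / p₁.
PN = (0.58 − 0.288) / 0.58 = 0.292 / 0.58 ≈ 0.5034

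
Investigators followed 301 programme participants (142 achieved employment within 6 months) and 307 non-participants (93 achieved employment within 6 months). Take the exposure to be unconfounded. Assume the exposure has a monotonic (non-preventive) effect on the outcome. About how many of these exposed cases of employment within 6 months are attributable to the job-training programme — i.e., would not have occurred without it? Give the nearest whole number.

p₁ = P(outcome | exposed) = 142/301 = 0.47176
p₀ = P(outcome | unexposed) = 93/307 = 0.30293
PN = (p₁ − p₀)/p₁ = (0.47176 − 0.30293) / 0.47176 ≈ 0.35787.
Attributable cases ≈ PN × (exposed cases) = 0.35787 × 142 ≈ 50.82.

about 51 cases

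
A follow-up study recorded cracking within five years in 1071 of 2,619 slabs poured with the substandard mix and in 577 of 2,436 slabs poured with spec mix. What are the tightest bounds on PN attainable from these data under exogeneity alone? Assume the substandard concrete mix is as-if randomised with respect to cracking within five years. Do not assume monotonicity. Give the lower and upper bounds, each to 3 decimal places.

p₁ = P(outcome | exposed) = 1071/2619 = 0.40893
p₀ = P(outcome | unexposed) = 577/2436 = 0.23686
Under exogeneity alone the bounds on PN are max{0,(p₁−p₀)/p₁} ≤ PN ≤ min{1,(1−p₀)/p₁}.
  lower = (p₁ − p₀)/p₁ = 0.17207 / 0.40893 ≈ 0.4208
  upper = min{1, (1 − p₀)/p₁} = 0.76314 / 0.40893 ≈ 1.8662 → capped at 1

0.421 ≤ PN ≤ 1.000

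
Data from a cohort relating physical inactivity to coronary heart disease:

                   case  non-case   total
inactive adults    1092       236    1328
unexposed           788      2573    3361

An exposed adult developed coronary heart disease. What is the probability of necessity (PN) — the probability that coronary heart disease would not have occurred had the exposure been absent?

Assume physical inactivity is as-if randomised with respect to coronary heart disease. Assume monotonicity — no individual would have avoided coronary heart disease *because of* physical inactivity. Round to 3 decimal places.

p₁ = P(outcome | exposed) = 1092/1328 = 0.82229
p₀ = P(outcome | unexposed) = 788/3361 = 0.23445
Under exogeneity and monotonicity, PN = (p₁ − p₀)/p₁.
PN = (0.82229 − 0.23445) / 0.82229 ≈ 0.7149

PN ≈ 0.715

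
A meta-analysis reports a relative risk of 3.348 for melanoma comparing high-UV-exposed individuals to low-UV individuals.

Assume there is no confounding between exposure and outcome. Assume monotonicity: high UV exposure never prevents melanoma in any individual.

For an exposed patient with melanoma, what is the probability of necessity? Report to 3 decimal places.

PN ≈ 0.701

Under exogeneity and monotonicity, PN = (RR − 1) / RR = 1 − 1/RR.
PN = (3.348 − 1) / 3.348 = 2.348 / 3.348 ≈ 0.7013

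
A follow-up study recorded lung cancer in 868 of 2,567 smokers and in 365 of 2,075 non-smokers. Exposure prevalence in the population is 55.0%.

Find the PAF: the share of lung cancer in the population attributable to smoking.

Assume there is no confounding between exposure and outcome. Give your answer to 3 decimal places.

p₁ = P(outcome | exposed) = 868/2567 = 0.33814
p₀ = P(outcome | unexposed) = 365/2075 = 0.1759
Overall risk P(Y=1) = π·p₁ + (1−π)·p₀ = 0.55×0.33814 + 0.45×0.1759 = 0.26513.
Under exogeneity, PAF = [P(Y=1) − p₀] / P(Y=1).
PAF = (0.26513 − 0.1759) / 0.26513 ≈ 0.3365

PAF ≈ 0.337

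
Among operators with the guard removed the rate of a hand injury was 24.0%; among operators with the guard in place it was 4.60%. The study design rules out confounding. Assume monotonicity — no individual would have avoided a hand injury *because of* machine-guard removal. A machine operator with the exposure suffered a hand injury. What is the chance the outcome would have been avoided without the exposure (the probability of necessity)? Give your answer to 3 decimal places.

p₁ = 0.24, p₀ = 0.046.
Under exogeneity and monotonicity, PN = (p₁ − p₀) / p₁.
PN = (0.24 − 0.046) / 0.24 = 0.194 / 0.24 ≈ 0.8083

PN ≈ 0.808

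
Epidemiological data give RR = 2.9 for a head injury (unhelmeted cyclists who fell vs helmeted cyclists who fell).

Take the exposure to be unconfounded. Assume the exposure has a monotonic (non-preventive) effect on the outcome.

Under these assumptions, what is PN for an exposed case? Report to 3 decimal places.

Under exogeneity and monotonicity, PN = (RR − 1) / RR = 1 − 1/RR.
PN = (2.9 − 1) / 2.9 = 1.9 / 2.9 ≈ 0.6552

PN ≈ 0.655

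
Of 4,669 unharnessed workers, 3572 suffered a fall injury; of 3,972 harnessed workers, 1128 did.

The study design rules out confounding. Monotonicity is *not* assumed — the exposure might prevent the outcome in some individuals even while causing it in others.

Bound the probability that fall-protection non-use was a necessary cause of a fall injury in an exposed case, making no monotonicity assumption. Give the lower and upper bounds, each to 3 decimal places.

0.629 ≤ PN ≤ 0.936

p₁ = P(outcome | exposed) = 3572/4669 = 0.76505
p₀ = P(outcome | unexposed) = 1128/3972 = 0.28399
Under exogeneity alone the bounds on PN are max{0,(p₁−p₀)/p₁} ≤ PN ≤ min{1,(1−p₀)/p₁}.
  lower = (p₁ − p₀)/p₁ = 0.48106 / 0.76505 ≈ 0.6288
  upper = min{1, (1 − p₀)/p₁} = 0.71601 / 0.76505 ≈ 0.9359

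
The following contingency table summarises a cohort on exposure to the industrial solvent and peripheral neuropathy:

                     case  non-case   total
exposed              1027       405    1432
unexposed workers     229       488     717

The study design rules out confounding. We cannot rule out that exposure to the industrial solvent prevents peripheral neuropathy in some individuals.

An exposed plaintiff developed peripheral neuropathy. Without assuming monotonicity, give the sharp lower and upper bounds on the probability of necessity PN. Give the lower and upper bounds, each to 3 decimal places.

0.555 ≤ PN ≤ 0.949

p₁ = P(outcome | exposed) = 1027/1432 = 0.71718
p₀ = P(outcome | unexposed) = 229/717 = 0.31939
Under exogeneity alone the bounds on PN are max{0,(p₁−p₀)/p₁} ≤ PN ≤ min{1,(1−p₀)/p₁}.
  lower = (p₁ − p₀)/p₁ = 0.39779 / 0.71718 ≈ 0.5547
  upper = min{1, (1 − p₀)/p₁} = 0.68061 / 0.71718 ≈ 0.9490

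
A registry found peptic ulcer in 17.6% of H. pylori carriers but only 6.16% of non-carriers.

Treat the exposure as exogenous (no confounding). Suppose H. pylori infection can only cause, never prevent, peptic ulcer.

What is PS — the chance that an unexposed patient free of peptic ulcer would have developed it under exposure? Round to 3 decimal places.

PS ≈ 0.122

p₁ = 0.176, p₀ = 0.0616.
Under exogeneity and monotonicity, PS = (p₁ − p₀) / (1 − p₀).
PS = (0.176 − 0.0616) / (1 − 0.0616) = 0.1144 / 0.9384 ≈ 0.1219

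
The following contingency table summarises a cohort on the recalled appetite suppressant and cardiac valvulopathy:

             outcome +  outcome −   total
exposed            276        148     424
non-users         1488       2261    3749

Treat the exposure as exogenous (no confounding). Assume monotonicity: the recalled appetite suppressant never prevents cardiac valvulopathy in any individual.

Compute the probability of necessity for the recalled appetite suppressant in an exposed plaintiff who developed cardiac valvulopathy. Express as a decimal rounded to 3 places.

PN ≈ 0.390

p₁ = P(outcome | exposed) = 276/424 = 0.65094
p₀ = P(outcome | unexposed) = 1488/3749 = 0.39691
Under exogeneity and monotonicity, PN = (p₁ − p₀)/p₁.
PN = (0.65094 − 0.39691) / 0.65094 ≈ 0.3903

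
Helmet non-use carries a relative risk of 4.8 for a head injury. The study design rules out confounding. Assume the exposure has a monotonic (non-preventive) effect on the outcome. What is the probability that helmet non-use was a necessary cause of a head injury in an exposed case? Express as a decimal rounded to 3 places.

Under exogeneity and monotonicity, PN = (RR − 1) / RR = 1 − 1/RR.
PN = (4.8 − 1) / 4.8 = 3.8 / 4.8 ≈ 0.7917

PN ≈ 0.792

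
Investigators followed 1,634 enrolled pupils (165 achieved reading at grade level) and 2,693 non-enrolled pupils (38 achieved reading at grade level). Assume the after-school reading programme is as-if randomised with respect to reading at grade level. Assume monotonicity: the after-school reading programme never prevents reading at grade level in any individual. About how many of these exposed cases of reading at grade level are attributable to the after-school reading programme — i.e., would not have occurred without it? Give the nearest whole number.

p₁ = P(outcome | exposed) = 165/1634 = 0.10098
p₀ = P(outcome | unexposed) = 38/2693 = 0.014111
PN = (p₁ − p₀)/p₁ = (0.10098 − 0.014111) / 0.10098 ≈ 0.86026.
Attributable cases ≈ PN × (exposed cases) = 0.86026 × 165 ≈ 141.94.

about 142 cases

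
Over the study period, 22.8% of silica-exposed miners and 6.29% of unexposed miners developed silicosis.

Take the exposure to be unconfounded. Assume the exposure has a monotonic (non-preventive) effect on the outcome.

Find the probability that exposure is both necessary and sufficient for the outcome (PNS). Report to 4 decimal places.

PNS ≈ 0.1651

p₁ = 0.228, p₀ = 0.0629.
Under exogeneity and monotonicity, PNS = p₁ − p₀.
PNS = 0.228 − 0.0629 = 0.1651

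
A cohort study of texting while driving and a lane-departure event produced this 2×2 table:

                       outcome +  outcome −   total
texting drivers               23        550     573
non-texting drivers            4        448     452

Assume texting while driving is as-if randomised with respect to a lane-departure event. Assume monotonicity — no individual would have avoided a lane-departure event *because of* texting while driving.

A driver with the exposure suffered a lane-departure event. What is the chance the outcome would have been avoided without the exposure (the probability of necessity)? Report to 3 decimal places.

p₁ = P(outcome | exposed) = 23/573 = 0.04014
p₀ = P(outcome | unexposed) = 4/452 = 0.0088496
Under exogeneity and monotonicity, PN = (p₁ − p₀)/p₁.
PN = (0.04014 − 0.0088496) / 0.04014 ≈ 0.7795

PN ≈ 0.780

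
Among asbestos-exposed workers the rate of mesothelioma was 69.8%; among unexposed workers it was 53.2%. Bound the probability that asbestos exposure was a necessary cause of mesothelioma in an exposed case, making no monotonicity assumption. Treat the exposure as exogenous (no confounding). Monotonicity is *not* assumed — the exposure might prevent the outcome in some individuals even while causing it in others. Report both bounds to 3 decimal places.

p₁ = 0.698, p₀ = 0.532.
Under exogeneity alone the bounds on PN are max{0,(p₁−p₀)/p₁} ≤ PN ≤ min{1,(1−p₀)/p₁}.
  lower = (p₁ − p₀)/p₁ = 0.166 / 0.698 ≈ 0.2378
  upper = min{1, (1 − p₀)/p₁} = 0.468 / 0.698 ≈ 0.6705

0.238 ≤ PN ≤ 0.670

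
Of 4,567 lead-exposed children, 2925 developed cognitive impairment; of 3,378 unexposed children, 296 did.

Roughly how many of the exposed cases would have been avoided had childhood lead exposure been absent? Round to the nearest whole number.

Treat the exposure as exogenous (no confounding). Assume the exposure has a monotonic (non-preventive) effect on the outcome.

p₁ = P(outcome | exposed) = 2925/4567 = 0.64046
p₀ = P(outcome | unexposed) = 296/3378 = 0.087626
PN = (p₁ − p₀)/p₁ = (0.64046 − 0.087626) / 0.64046 ≈ 0.86318.
Attributable cases ≈ PN × (exposed cases) = 0.86318 × 2925 ≈ 2524.81.

about 2525 cases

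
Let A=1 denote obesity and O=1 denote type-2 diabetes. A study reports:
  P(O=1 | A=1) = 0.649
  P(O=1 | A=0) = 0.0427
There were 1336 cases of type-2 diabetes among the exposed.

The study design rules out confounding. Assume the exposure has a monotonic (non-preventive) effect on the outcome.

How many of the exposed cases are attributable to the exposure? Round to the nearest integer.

about 1248 cases

Let p₁ = 0.649, p₀ = 0.0427.
PN = (p₁ − p₀)/p₁ = (0.649 − 0.0427) / 0.649 ≈ 0.93421.
Attributable cases ≈ PN × (exposed cases) = 0.93421 × 1336 ≈ 1248.10.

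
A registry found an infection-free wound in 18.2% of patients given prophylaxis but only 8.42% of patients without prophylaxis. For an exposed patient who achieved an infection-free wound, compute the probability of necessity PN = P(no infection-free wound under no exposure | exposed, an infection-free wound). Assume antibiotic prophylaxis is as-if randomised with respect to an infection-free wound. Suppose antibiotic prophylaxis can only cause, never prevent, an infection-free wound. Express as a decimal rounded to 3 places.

p₁ = 0.182, p₀ = 0.0842.
Under exogeneity and monotonicity, PN = (p₁ − p₀) / p₁.
PN = (0.182 − 0.0842) / 0.182 = 0.0978 / 0.182 ≈ 0.5374

PN ≈ 0.537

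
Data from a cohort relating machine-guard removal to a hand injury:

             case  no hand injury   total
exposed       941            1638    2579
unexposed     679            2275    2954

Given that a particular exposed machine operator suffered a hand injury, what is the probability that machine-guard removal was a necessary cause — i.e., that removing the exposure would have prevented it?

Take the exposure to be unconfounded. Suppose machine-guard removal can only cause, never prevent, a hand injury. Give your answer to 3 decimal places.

p₁ = P(outcome | exposed) = 941/2579 = 0.36487
p₀ = P(outcome | unexposed) = 679/2954 = 0.22986
Under exogeneity and monotonicity, PN = (p₁ − p₀)/p₁.
PN = (0.36487 − 0.22986) / 0.36487 ≈ 0.3700

PN ≈ 0.370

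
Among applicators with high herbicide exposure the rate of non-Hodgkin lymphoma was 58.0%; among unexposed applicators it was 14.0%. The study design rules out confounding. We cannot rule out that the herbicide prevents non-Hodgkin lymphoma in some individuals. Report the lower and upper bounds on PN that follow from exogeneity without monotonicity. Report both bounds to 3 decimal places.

0.759 ≤ PN ≤ 1.000

p₁ = 0.58, p₀ = 0.14.
Under exogeneity alone the bounds on PN are max{0,(p₁−p₀)/p₁} ≤ PN ≤ min{1,(1−p₀)/p₁}.
  lower = (p₁ − p₀)/p₁ = 0.44 / 0.58 ≈ 0.7586
  upper = min{1, (1 − p₀)/p₁} = 0.86 / 0.58 ≈ 1.4828 → capped at 1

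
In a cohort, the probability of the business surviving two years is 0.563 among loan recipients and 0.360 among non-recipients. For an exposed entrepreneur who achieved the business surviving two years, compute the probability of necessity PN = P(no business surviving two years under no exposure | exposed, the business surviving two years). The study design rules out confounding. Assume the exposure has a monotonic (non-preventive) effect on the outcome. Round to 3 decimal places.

Let p₁ = 0.563, p₀ = 0.36.
Under exogeneity and monotonicity, PN = (p₁ − p₀) / p₁.
PN = (0.563 − 0.36) / 0.563 = 0.203 / 0.563 ≈ 0.3606

PN ≈ 0.361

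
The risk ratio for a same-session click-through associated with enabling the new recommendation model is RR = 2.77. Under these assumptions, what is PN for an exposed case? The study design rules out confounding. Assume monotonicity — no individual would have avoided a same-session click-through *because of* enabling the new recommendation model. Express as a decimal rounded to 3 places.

PN ≈ 0.639

Under exogeneity and monotonicity, PN = (RR − 1) / RR = 1 − 1/RR.
PN = (2.77 − 1) / 2.77 = 1.77 / 2.77 ≈ 0.6390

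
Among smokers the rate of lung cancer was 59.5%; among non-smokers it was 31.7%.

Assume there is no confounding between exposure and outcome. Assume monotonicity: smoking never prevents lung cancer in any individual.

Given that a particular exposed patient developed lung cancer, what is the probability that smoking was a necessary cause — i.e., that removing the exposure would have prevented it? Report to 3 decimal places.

p₁ = 0.595, p₀ = 0.317.
Under exogeneity and monotonicity, PN = (p₁ − p₀) / p₁.
PN = (0.595 − 0.317) / 0.595 = 0.278 / 0.595 ≈ 0.4672

PN ≈ 0.467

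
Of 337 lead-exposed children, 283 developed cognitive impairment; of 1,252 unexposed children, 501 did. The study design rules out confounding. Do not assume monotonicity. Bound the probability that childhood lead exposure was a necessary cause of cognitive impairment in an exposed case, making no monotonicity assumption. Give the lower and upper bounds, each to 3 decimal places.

0.523 ≤ PN ≤ 0.714

p₁ = P(outcome | exposed) = 283/337 = 0.83976
p₀ = P(outcome | unexposed) = 501/1252 = 0.40016
Under exogeneity alone the bounds on PN are max{0,(p₁−p₀)/p₁} ≤ PN ≤ min{1,(1−p₀)/p₁}.
  lower = (p₁ − p₀)/p₁ = 0.4396 / 0.83976 ≈ 0.5235
  upper = min{1, (1 − p₀)/p₁} = 0.59984 / 0.83976 ≈ 0.7143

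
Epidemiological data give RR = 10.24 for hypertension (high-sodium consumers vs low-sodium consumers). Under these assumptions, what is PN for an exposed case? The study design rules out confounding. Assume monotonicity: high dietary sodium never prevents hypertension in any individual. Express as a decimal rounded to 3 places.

PN ≈ 0.902

Under exogeneity and monotonicity, PN = (RR − 1) / RR = 1 − 1/RR.
PN = (10.24 − 1) / 10.24 = 9.24 / 10.24 ≈ 0.9023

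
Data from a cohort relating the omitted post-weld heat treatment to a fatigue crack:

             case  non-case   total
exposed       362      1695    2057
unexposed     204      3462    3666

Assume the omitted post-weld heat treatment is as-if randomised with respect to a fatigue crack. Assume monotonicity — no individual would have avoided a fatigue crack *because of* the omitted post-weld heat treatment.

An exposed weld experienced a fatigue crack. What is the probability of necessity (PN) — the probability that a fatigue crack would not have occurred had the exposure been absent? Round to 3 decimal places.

p₁ = P(outcome | exposed) = 362/2057 = 0.17598
p₀ = P(outcome | unexposed) = 204/3666 = 0.055646
Under exogeneity and monotonicity, PN = (p₁ − p₀) / p₁.
PN = (0.17598 − 0.055646) / 0.17598 = 0.12034 / 0.17598 ≈ 0.6838

PN ≈ 0.684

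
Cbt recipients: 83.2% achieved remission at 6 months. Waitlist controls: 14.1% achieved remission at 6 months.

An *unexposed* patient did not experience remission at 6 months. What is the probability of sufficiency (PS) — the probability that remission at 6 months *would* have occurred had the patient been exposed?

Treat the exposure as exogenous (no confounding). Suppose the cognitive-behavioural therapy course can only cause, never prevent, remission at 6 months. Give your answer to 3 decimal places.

PS ≈ 0.804

p₁ = 0.832, p₀ = 0.141.
Under exogeneity and monotonicity, PS = (p₁ − p₀) / (1 − p₀).
PS = (0.832 − 0.141) / (1 − 0.141) = 0.691 / 0.859 ≈ 0.8044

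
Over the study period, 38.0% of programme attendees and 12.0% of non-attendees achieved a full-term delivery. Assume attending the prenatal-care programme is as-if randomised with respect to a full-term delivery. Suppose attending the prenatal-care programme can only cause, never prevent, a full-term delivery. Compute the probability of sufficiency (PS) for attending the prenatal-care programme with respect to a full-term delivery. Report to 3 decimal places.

p₁ = 0.38, p₀ = 0.12.
Under exogeneity and monotonicity, PS = (p₁ − p₀) / (1 − p₀).
PS = (0.38 − 0.12) / (1 − 0.12) = 0.26 / 0.88 ≈ 0.2955

PS ≈ 0.295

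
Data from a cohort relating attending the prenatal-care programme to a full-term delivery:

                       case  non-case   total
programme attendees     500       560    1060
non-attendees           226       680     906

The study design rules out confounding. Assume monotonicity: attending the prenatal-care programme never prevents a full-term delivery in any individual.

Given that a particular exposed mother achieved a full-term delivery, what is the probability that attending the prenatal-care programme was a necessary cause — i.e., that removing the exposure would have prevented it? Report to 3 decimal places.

p₁ = P(outcome | exposed) = 500/1060 = 0.4717
p₀ = P(outcome | unexposed) = 226/906 = 0.24945
Under exogeneity and monotonicity, PN = (p₁ − p₀)/p₁.
PN = (0.4717 − 0.24945) / 0.4717 ≈ 0.4712

PN ≈ 0.471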